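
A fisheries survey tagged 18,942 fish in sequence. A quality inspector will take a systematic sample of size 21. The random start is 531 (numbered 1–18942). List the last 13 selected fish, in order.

7747, 8649, 9551, 10453, 11355, 12257, 13159, 14061, 14963, 15865, 16767, 17669, 18571

k = N/n = 18942/21 = 902
9th selection = 531 + 8×902 = 7747
10th: 7747 + 902 = 8649
11th: 8649 + 902 = 9551
12th: 9551 + 902 = 10453
13th: 10453 + 902 = 11355
14th: 11355 + 902 = 12257
15th: 12257 + 902 = 13159
16th: 13159 + 902 = 14061
17th: 14061 + 902 = 14963
18th: 14963 + 902 = 15865
19th: 15865 + 902 = 16767
20th: 16767 + 902 = 17669
21st: 17669 + 902 = 18571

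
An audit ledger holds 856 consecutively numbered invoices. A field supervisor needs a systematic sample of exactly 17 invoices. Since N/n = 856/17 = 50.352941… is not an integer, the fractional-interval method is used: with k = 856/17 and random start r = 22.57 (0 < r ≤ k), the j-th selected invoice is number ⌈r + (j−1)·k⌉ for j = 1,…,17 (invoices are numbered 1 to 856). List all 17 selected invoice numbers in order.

j=1: r + 0k = 22.57 → ⌈·⌉ = 23
j=2: r + 1k = 72.922941… → ⌈·⌉ = 73
j=3: r + 2k = 123.275882… → ⌈·⌉ = 124
j=4: r + 3k = 173.628823… → ⌈·⌉ = 174
j=5: r + 4k = 223.981764… → ⌈·⌉ = 224
j=6: r + 5k = 274.334705… → ⌈·⌉ = 275
j=7: r + 6k = 324.687647… → ⌈·⌉ = 325
j=8: r + 7k = 375.040588… → ⌈·⌉ = 376
j=9: r + 8k = 425.393529… → ⌈·⌉ = 426
j=10: r + 9k = 475.746470… → ⌈·⌉ = 476
j=11: r + 10k = 526.099411… → ⌈·⌉ = 527
j=12: r + 11k = 576.452352… → ⌈·⌉ = 577
j=13: r + 12k = 626.805294… → ⌈·⌉ = 627
j=14: r + 13k = 677.158235… → ⌈·⌉ = 678
j=15: r + 14k = 727.511176… → ⌈·⌉ = 728
j=16: r + 15k = 777.864117… → ⌈·⌉ = 778
j=17: r + 16k = 828.217058… → ⌈·⌉ = 829

23, 73, 124, 174, 224, 275, 325, 376, 426, 476, 527, 577, 627, 678, 728, 778, 829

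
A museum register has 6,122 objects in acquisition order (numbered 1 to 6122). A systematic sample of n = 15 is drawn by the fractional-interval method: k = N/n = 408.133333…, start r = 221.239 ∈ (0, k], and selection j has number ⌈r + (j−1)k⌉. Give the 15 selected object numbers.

j=1: r + 0k = 221.239 → ⌈·⌉ = 222
j=2: r + 1k = 629.372333… → ⌈·⌉ = 630
j=3: r + 2k = 1037.505666… → ⌈·⌉ = 1038
j=4: r + 3k = 1445.639 → ⌈·⌉ = 1446
j=5: r + 4k = 1853.772333… → ⌈·⌉ = 1854
j=6: r + 5k = 2261.905666… → ⌈·⌉ = 2262
j=7: r + 6k = 2670.039 → ⌈·⌉ = 2671
j=8: r + 7k = 3078.172333… → ⌈·⌉ = 3079
j=9: r + 8k = 3486.305666… → ⌈·⌉ = 3487
j=10: r + 9k = 3894.439 → ⌈·⌉ = 3895
j=11: r + 10k = 4302.572333… → ⌈·⌉ = 4303
j=12: r + 11k = 4710.705666… → ⌈·⌉ = 4711
j=13: r + 12k = 5118.839 → ⌈·⌉ = 5119
j=14: r + 13k = 5526.972333… → ⌈·⌉ = 5527
j=15: r + 14k = 5935.105666… → ⌈·⌉ = 5936

222, 630, 1038, 1446, 1854, 2262, 2671, 3079, 3487, 3895, 4303, 4711, 5119, 5527, 5936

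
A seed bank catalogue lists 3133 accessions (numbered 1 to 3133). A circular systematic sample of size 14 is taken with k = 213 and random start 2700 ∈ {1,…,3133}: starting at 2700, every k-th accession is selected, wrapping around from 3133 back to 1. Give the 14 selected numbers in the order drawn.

Selection 1: 2700
Selection 2: 2700 + 213 = 2913
Selection 3: 2913 + 213 = 3126
Selection 4: 3126 + 213 = 3339 → 3339 − 3133 = 206
Selection 5: 206 + 213 = 419
Selection 6: 419 + 213 = 632
Selection 7: 632 + 213 = 845
Selection 8: 845 + 213 = 1058
Selection 9: 1058 + 213 = 1271
Selection 10: 1271 + 213 = 1484
Selection 11: 1484 + 213 = 1697
Selection 12: 1697 + 213 = 1910
Selection 13: 1910 + 213 = 2123
Selection 14: 2123 + 213 = 2336

2700, 2913, 3126, 206, 419, 632, 845, 1058, 1271, 1484, 1697, 1910, 2123, 2336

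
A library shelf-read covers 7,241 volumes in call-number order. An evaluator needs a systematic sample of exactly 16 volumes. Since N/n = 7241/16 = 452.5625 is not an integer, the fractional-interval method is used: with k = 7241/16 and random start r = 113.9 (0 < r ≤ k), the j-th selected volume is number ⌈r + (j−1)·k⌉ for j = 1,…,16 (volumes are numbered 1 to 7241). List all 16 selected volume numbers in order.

j=1: r + 0k = 113.9 → ⌈·⌉ = 114
j=2: r + 1k = 566.4625 → ⌈·⌉ = 567
j=3: r + 2k = 1019.025 → ⌈·⌉ = 1020
j=4: r + 3k = 1471.5875 → ⌈·⌉ = 1472
j=5: r + 4k = 1924.15 → ⌈·⌉ = 1925
j=6: r + 5k = 2376.7125 → ⌈·⌉ = 2377
j=7: r + 6k = 2829.275 → ⌈·⌉ = 2830
j=8: r + 7k = 3281.8375 → ⌈·⌉ = 3282
j=9: r + 8k = 3734.4 → ⌈·⌉ = 3735
j=10: r + 9k = 4186.9625 → ⌈·⌉ = 4187
j=11: r + 10k = 4639.525 → ⌈·⌉ = 4640
j=12: r + 11k = 5092.0875 → ⌈·⌉ = 5093
j=13: r + 12k = 5544.65 → ⌈·⌉ = 5545
j=14: r + 13k = 5997.2125 → ⌈·⌉ = 5998
j=15: r + 14k = 6449.775 → ⌈·⌉ = 6450
j=16: r + 15k = 6902.3375 → ⌈·⌉ = 6903

114, 567, 1020, 1472, 1925, 2377, 2830, 3282, 3735, 4187, 4640, 5093, 5545, 5998, 6450, 6903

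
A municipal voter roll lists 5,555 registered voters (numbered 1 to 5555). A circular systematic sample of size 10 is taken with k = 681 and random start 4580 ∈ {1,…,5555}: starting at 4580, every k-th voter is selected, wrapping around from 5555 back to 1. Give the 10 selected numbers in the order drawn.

4580, 5261, 387, 1068, 1749, 2430, 3111, 3792, 4473, 5154

Selection 1: 4580
Selection 2: 4580 + 681 = 5261
Selection 3: 5261 + 681 = 5942 → 5942 − 5555 = 387
Selection 4: 387 + 681 = 1068
Selection 5: 1068 + 681 = 1749
Selection 6: 1749 + 681 = 2430
Selection 7: 2430 + 681 = 3111
Selection 8: 3111 + 681 = 3792
Selection 9: 3792 + 681 = 4473
Selection 10: 4473 + 681 = 5154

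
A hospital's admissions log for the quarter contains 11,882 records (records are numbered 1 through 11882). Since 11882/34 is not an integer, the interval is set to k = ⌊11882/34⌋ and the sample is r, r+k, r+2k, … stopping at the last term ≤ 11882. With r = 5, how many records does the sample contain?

k = ⌊11882/34⌋ = 349
Achieved size = ⌊(11882 − 5)/349⌋ + 1 = ⌊11877/349⌋ + 1 = 34 + 1 = 35
(last selection: 5 + 34×349 = 11871 ≤ 11882; next would be 12220 > 11882)

35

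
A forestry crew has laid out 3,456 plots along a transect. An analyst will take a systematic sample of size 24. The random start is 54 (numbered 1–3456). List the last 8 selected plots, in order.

k = N/n = 3456/24 = 144
17th selection = 54 + 16×144 = 2358
18th: 2358 + 144 = 2502
19th: 2502 + 144 = 2646
20th: 2646 + 144 = 2790
21st: 2790 + 144 = 2934
22nd: 2934 + 144 = 3078
23rd: 3078 + 144 = 3222
24th: 3222 + 144 = 3366

2358, 2502, 2646, 2790, 2934, 3078, 3222, 3366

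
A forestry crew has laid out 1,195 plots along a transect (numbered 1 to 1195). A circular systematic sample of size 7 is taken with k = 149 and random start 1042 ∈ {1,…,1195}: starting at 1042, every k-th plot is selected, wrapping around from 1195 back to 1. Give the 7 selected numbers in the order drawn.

Selection 1: 1042
Selection 2: 1042 + 149 = 1191
Selection 3: 1191 + 149 = 1340 → 1340 − 1195 = 145
Selection 4: 145 + 149 = 294
Selection 5: 294 + 149 = 443
Selection 6: 443 + 149 = 592
Selection 7: 592 + 149 = 741

1042, 1191, 145, 294, 443, 592, 741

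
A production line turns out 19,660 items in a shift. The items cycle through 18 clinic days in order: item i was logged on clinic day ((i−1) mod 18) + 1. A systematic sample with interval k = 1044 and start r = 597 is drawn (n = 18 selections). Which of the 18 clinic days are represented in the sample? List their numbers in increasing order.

Consecutive selections differ by k = 1044, so their clinic day numbers differ by 1044 mod 18 = 0.
gcd(1044, 18) = 18, so the sample visits 18/18 = 1 distinct residues mod 18.
Start 597 is clinic day 3; the clinic days hit are 3.

3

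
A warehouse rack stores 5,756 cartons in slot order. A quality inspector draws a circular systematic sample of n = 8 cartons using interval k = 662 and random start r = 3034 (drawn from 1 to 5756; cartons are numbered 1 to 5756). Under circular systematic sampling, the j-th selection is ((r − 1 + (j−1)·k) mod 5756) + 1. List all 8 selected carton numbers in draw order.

Selection 1: 3034
Selection 2: 3034 + 662 = 3696
Selection 3: 3696 + 662 = 4358
Selection 4: 4358 + 662 = 5020
Selection 5: 5020 + 662 = 5682
Selection 6: 5682 + 662 = 6344 → 6344 − 5756 = 588
Selection 7: 588 + 662 = 1250
Selection 8: 1250 + 662 = 1912

3034, 3696, 4358, 5020, 5682, 588, 1250, 1912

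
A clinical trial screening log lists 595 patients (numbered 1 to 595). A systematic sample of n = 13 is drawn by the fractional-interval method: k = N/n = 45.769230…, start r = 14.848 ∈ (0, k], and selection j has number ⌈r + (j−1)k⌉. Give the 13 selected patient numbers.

15, 61, 107, 153, 198, 244, 290, 336, 382, 427, 473, 519, 565

j=1: r + 0k = 14.848 → ⌈·⌉ = 15
j=2: r + 1k = 60.617230… → ⌈·⌉ = 61
j=3: r + 2k = 106.386461… → ⌈·⌉ = 107
j=4: r + 3k = 152.155692… → ⌈·⌉ = 153
j=5: r + 4k = 197.924923… → ⌈·⌉ = 198
j=6: r + 5k = 243.694153… → ⌈·⌉ = 244
j=7: r + 6k = 289.463384… → ⌈·⌉ = 290
j=8: r + 7k = 335.232615… → ⌈·⌉ = 336
j=9: r + 8k = 381.001846… → ⌈·⌉ = 382
j=10: r + 9k = 426.771076… → ⌈·⌉ = 427
j=11: r + 10k = 472.540307… → ⌈·⌉ = 473
j=12: r + 11k = 518.309538… → ⌈·⌉ = 519
j=13: r + 12k = 564.078769… → ⌈·⌉ = 565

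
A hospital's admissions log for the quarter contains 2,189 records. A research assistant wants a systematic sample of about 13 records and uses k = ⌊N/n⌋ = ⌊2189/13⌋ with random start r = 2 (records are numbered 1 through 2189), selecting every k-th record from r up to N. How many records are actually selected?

14

k = ⌊2189/13⌋ = 168
Achieved size = ⌊(2189 − 2)/168⌋ + 1 = ⌊2187/168⌋ + 1 = 13 + 1 = 14
(last selection: 2 + 13×168 = 2186 ≤ 2189; next would be 2354 > 2189)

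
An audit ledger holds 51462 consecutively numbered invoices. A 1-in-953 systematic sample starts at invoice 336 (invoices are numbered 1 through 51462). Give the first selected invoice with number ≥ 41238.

k = 953
Steps past start: ⌈(41238 − 336)/953⌉ = ⌈40902/953⌉ = 43
Selected invoice: 336 + 43×953 = 41315

41315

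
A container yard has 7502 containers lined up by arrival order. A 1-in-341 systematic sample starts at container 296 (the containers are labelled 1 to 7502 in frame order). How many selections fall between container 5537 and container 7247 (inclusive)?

k = 341
First selection ≥ 5537: 296 + ⌈(5537−296)/341⌉·341 = 296 + 16×341 = 5752
Last selection ≤ 7247: 296 + ⌊(7247−296)/341⌋·341 = 296 + 20×341 = 7116
Count = 20 − 16 + 1 = 5

5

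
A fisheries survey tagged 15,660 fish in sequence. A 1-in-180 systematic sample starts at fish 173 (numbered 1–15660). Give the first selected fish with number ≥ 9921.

10073

k = 180
Steps past start: ⌈(9921 − 173)/180⌉ = ⌈9748/180⌉ = 55
Selected fish: 173 + 55×180 = 10073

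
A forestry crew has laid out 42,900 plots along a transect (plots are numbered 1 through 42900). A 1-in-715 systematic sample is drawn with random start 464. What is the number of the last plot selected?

42649

k = 715
60th selection = r + (60−1)·k = 464 + 59×715 = 464 + 42185 = 42649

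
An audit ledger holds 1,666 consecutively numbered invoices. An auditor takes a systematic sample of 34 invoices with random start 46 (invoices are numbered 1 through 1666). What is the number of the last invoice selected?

1663

k = 1666/34 = 49
34th selection = r + (34−1)·k = 46 + 33×49 = 46 + 1617 = 1663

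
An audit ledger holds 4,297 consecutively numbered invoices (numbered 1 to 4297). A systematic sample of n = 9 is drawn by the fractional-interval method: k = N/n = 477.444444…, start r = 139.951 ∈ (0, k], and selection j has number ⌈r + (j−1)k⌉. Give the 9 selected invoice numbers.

140, 618, 1095, 1573, 2050, 2528, 3005, 3483, 3960

j=1: r + 0k = 139.951 → ⌈·⌉ = 140
j=2: r + 1k = 617.395444… → ⌈·⌉ = 618
j=3: r + 2k = 1094.839888… → ⌈·⌉ = 1095
j=4: r + 3k = 1572.284333… → ⌈·⌉ = 1573
j=5: r + 4k = 2049.728777… → ⌈·⌉ = 2050
j=6: r + 5k = 2527.173222… → ⌈·⌉ = 2528
j=7: r + 6k = 3004.617666… → ⌈·⌉ = 3005
j=8: r + 7k = 3482.062111… → ⌈·⌉ = 3483
j=9: r + 8k = 3959.506555… → ⌈·⌉ = 3960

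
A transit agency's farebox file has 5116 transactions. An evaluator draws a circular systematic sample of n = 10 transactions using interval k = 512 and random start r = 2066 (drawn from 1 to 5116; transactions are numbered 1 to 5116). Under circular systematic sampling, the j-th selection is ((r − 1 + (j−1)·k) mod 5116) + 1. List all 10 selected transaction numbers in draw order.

Selection 1: 2066
Selection 2: 2066 + 512 = 2578
Selection 3: 2578 + 512 = 3090
Selection 4: 3090 + 512 = 3602
Selection 5: 3602 + 512 = 4114
Selection 6: 4114 + 512 = 4626
Selection 7: 4626 + 512 = 5138 → 5138 − 5116 = 22
Selection 8: 22 + 512 = 534
Selection 9: 534 + 512 = 1046
Selection 10: 1046 + 512 = 1558

2066, 2578, 3090, 3602, 4114, 4626, 22, 534, 1046, 1558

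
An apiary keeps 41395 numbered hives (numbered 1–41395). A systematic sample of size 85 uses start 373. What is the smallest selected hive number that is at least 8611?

k = 41395/85 = 487
Steps past start: ⌈(8611 − 373)/487⌉ = ⌈8238/487⌉ = 17
Selected hive: 373 + 17×487 = 8652

8652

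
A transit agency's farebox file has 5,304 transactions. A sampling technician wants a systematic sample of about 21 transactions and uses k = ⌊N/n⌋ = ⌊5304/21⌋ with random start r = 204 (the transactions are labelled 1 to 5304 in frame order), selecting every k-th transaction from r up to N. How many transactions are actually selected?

21

k = ⌊5304/21⌋ = 252
Achieved size = ⌊(5304 − 204)/252⌋ + 1 = ⌊5100/252⌋ + 1 = 20 + 1 = 21
(last selection: 204 + 20×252 = 5244 ≤ 5304; next would be 5496 > 5304)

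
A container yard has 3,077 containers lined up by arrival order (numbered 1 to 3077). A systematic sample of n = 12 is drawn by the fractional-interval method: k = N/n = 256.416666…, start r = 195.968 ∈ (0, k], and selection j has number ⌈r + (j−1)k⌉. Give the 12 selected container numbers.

196, 453, 709, 966, 1222, 1479, 1735, 1991, 2248, 2504, 2761, 3017

j=1: r + 0k = 195.968 → ⌈·⌉ = 196
j=2: r + 1k = 452.384666… → ⌈·⌉ = 453
j=3: r + 2k = 708.801333… → ⌈·⌉ = 709
j=4: r + 3k = 965.218 → ⌈·⌉ = 966
j=5: r + 4k = 1221.634666… → ⌈·⌉ = 1222
j=6: r + 5k = 1478.051333… → ⌈·⌉ = 1479
j=7: r + 6k = 1734.468 → ⌈·⌉ = 1735
j=8: r + 7k = 1990.884666… → ⌈·⌉ = 1991
j=9: r + 8k = 2247.301333… → ⌈·⌉ = 2248
j=10: r + 9k = 2503.718 → ⌈·⌉ = 2504
j=11: r + 10k = 2760.134666… → ⌈·⌉ = 2761
j=12: r + 11k = 3016.551333… → ⌈·⌉ = 3017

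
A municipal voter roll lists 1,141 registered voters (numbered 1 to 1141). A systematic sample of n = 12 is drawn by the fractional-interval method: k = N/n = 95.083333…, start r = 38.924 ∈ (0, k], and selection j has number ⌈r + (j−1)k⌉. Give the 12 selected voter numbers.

39, 135, 230, 325, 420, 515, 610, 705, 800, 895, 990, 1085

j=1: r + 0k = 38.924 → ⌈·⌉ = 39
j=2: r + 1k = 134.007333… → ⌈·⌉ = 135
j=3: r + 2k = 229.090666… → ⌈·⌉ = 230
j=4: r + 3k = 324.174 → ⌈·⌉ = 325
j=5: r + 4k = 419.257333… → ⌈·⌉ = 420
j=6: r + 5k = 514.340666… → ⌈·⌉ = 515
j=7: r + 6k = 609.424 → ⌈·⌉ = 610
j=8: r + 7k = 704.507333… → ⌈·⌉ = 705
j=9: r + 8k = 799.590666… → ⌈·⌉ = 800
j=10: r + 9k = 894.674 → ⌈·⌉ = 895
j=11: r + 10k = 989.757333… → ⌈·⌉ = 990
j=12: r + 11k = 1084.840666… → ⌈·⌉ = 1085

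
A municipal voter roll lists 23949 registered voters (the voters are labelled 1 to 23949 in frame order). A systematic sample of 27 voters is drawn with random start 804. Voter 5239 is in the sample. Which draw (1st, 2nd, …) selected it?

6

k = 23949/27 = 887
position = (5239 − 804)/887 + 1 = 4435/887 + 1 = 5 + 1 = 6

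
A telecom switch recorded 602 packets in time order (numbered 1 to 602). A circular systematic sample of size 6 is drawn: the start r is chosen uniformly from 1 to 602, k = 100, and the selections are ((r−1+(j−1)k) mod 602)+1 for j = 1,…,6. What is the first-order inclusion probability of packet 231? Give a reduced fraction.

3/301

For each position j, as r ranges over 1…602 the j-th selection hits every packet exactly once, so packet 231 is selected for exactly 6 of the 602 starts.
Inclusion probability = 6/602 = 3/301.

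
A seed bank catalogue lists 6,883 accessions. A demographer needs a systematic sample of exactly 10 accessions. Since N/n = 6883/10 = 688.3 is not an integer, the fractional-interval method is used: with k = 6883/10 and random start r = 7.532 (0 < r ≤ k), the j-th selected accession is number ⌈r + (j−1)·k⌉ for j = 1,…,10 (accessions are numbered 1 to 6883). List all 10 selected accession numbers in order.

j=1: r + 0k = 7.532 → ⌈·⌉ = 8
j=2: r + 1k = 695.832 → ⌈·⌉ = 696
j=3: r + 2k = 1384.132 → ⌈·⌉ = 1385
j=4: r + 3k = 2072.432 → ⌈·⌉ = 2073
j=5: r + 4k = 2760.732 → ⌈·⌉ = 2761
j=6: r + 5k = 3449.032 → ⌈·⌉ = 3450
j=7: r + 6k = 4137.332 → ⌈·⌉ = 4138
j=8: r + 7k = 4825.632 → ⌈·⌉ = 4826
j=9: r + 8k = 5513.932 → ⌈·⌉ = 5514
j=10: r + 9k = 6202.232 → ⌈·⌉ = 6203

8, 696, 1385, 2073, 2761, 3450, 4138, 4826, 5514, 6203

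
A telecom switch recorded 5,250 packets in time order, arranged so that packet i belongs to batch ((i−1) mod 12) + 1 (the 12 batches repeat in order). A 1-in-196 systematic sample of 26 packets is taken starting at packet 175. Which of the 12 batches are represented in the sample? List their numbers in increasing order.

Consecutive selections differ by k = 196, so their batch numbers differ by 196 mod 12 = 4.
gcd(196, 12) = 4, so the sample visits 12/4 = 3 distinct residues mod 12.
Start 175 is batch 7; the batches hit are 3, 7, 11.

3, 7, 11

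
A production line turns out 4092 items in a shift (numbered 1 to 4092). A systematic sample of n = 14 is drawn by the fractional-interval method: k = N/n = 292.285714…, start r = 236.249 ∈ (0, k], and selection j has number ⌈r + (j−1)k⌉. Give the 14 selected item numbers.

237, 529, 821, 1114, 1406, 1698, 1990, 2283, 2575, 2867, 3160, 3452, 3744, 4036

j=1: r + 0k = 236.249 → ⌈·⌉ = 237
j=2: r + 1k = 528.534714… → ⌈·⌉ = 529
j=3: r + 2k = 820.820428… → ⌈·⌉ = 821
j=4: r + 3k = 1113.106142… → ⌈·⌉ = 1114
j=5: r + 4k = 1405.391857… → ⌈·⌉ = 1406
j=6: r + 5k = 1697.677571… → ⌈·⌉ = 1698
j=7: r + 6k = 1989.963285… → ⌈·⌉ = 1990
j=8: r + 7k = 2282.249 → ⌈·⌉ = 2283
j=9: r + 8k = 2574.534714… → ⌈·⌉ = 2575
j=10: r + 9k = 2866.820428… → ⌈·⌉ = 2867
j=11: r + 10k = 3159.106142… → ⌈·⌉ = 3160
j=12: r + 11k = 3451.391857… → ⌈·⌉ = 3452
j=13: r + 12k = 3743.677571… → ⌈·⌉ = 3744
j=14: r + 13k = 4035.963285… → ⌈·⌉ = 4036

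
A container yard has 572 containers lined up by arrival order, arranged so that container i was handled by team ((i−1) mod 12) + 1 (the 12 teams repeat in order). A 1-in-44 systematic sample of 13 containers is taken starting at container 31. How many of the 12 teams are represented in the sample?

3

Consecutive selections differ by k = 44, so their team numbers differ by 44 mod 12 = 8.
gcd(44, 12) = 4, so the sample visits 12/4 = 3 distinct residues mod 12.
Start 31 is team 7; the teams hit are 3, 7, 11.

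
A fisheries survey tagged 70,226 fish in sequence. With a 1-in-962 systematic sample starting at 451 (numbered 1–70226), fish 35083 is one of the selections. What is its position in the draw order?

k = 962
position = (35083 − 451)/962 + 1 = 34632/962 + 1 = 36 + 1 = 37

37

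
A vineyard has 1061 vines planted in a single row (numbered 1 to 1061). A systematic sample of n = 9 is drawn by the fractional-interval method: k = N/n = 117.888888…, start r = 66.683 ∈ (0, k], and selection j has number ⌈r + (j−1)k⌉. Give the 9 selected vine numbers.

67, 185, 303, 421, 539, 657, 775, 892, 1010

j=1: r + 0k = 66.683 → ⌈·⌉ = 67
j=2: r + 1k = 184.571888… → ⌈·⌉ = 185
j=3: r + 2k = 302.460777… → ⌈·⌉ = 303
j=4: r + 3k = 420.349666… → ⌈·⌉ = 421
j=5: r + 4k = 538.238555… → ⌈·⌉ = 539
j=6: r + 5k = 656.127444… → ⌈·⌉ = 657
j=7: r + 6k = 774.016333… → ⌈·⌉ = 775
j=8: r + 7k = 891.905222… → ⌈·⌉ = 892
j=9: r + 8k = 1009.794111… → ⌈·⌉ = 1010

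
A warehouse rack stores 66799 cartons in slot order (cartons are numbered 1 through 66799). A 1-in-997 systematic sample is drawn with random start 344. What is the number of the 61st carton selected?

k = 997
61st selection = r + (61−1)·k = 344 + 60×997 = 344 + 59820 = 60164

60164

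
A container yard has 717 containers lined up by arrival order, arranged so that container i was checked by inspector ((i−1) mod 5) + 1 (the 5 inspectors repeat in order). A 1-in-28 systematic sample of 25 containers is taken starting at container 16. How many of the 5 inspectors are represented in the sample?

5

Consecutive selections differ by k = 28, so their inspector numbers differ by 28 mod 5 = 3.
gcd(28, 5) = 1, so the sample visits 5/1 = 5 distinct residues mod 5.
Start 16 is inspector 1; the inspectors hit are 1, 2, 3, 4, 5.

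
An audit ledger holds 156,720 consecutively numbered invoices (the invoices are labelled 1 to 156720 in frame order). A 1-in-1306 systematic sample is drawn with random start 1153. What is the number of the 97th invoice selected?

126529

k = 1306
97th selection = r + (97−1)·k = 1153 + 96×1306 = 1153 + 125376 = 126529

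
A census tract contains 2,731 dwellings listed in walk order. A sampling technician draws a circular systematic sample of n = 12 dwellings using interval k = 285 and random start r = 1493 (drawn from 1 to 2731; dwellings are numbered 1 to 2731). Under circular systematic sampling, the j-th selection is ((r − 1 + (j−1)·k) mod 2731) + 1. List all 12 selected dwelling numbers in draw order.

Selection 1: 1493
Selection 2: 1493 + 285 = 1778
Selection 3: 1778 + 285 = 2063
Selection 4: 2063 + 285 = 2348
Selection 5: 2348 + 285 = 2633
Selection 6: 2633 + 285 = 2918 → 2918 − 2731 = 187
Selection 7: 187 + 285 = 472
Selection 8: 472 + 285 = 757
Selection 9: 757 + 285 = 1042
Selection 10: 1042 + 285 = 1327
Selection 11: 1327 + 285 = 1612
Selection 12: 1612 + 285 = 1897

1493, 1778, 2063, 2348, 2633, 187, 472, 757, 1042, 1327, 1612, 1897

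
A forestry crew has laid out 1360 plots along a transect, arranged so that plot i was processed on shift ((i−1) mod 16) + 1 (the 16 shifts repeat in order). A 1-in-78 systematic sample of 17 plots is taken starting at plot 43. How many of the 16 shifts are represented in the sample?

8

Consecutive selections differ by k = 78, so their shift numbers differ by 78 mod 16 = 14.
gcd(78, 16) = 2, so the sample visits 16/2 = 8 distinct residues mod 16.
Start 43 is shift 11; the shifts hit are 1, 3, 5, 7, 9, 11, 13, 15.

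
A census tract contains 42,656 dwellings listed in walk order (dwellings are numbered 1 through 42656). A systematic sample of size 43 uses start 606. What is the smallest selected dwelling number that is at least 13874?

14494

k = 42656/43 = 992
Steps past start: ⌈(13874 − 606)/992⌉ = ⌈13268/992⌉ = 14
Selected dwelling: 606 + 14×992 = 14494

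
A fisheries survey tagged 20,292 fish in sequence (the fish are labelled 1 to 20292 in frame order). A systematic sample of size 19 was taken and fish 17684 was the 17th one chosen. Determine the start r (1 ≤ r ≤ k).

k = 20292/19 = 1068
r = 17684 − (17−1)×1068 = 17684 − 17088 = 596

596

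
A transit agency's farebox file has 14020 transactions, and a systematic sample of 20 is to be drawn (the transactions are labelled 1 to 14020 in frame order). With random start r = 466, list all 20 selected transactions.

k = N/n = 14020/20 = 701
transaction 1: 466
transaction 2: 466 + 701 = 1167
transaction 3: 1167 + 701 = 1868
transaction 4: 1868 + 701 = 2569
transaction 5: 2569 + 701 = 3270
transaction 6: 3270 + 701 = 3971
transaction 7: 3971 + 701 = 4672
transaction 8: 4672 + 701 = 5373
transaction 9: 5373 + 701 = 6074
transaction 10: 6074 + 701 = 6775
transaction 11: 6775 + 701 = 7476
transaction 12: 7476 + 701 = 8177
transaction 13: 8177 + 701 = 8878
transaction 14: 8878 + 701 = 9579
transaction 15: 9579 + 701 = 10280
transaction 16: 10280 + 701 = 10981
transaction 17: 10981 + 701 = 11682
transaction 18: 11682 + 701 = 12383
transaction 19: 12383 + 701 = 13084
transaction 20: 13084 + 701 = 13785

466, 1167, 1868, 2569, 3270, 3971, 4672, 5373, 6074, 6775, 7476, 8177, 8878, 9579, 10280, 10981, 11682, 12383, 13084, 13785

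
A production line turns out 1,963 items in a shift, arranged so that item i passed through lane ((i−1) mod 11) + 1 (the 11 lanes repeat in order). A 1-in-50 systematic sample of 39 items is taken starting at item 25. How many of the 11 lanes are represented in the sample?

11

Consecutive selections differ by k = 50, so their lane numbers differ by 50 mod 11 = 6.
gcd(50, 11) = 1, so the sample visits 11/1 = 11 distinct residues mod 11.
Start 25 is lane 3; the lanes hit are 1, 2, 3, 4, 5, 6, 7, 8, 9, 10, 11.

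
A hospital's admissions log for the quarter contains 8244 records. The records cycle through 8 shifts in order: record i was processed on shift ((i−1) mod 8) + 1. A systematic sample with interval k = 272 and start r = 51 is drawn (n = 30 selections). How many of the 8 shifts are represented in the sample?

Consecutive selections differ by k = 272, so their shift numbers differ by 272 mod 8 = 0.
gcd(272, 8) = 8, so the sample visits 8/8 = 1 distinct residues mod 8.
Start 51 is shift 3; the shifts hit are 3.

1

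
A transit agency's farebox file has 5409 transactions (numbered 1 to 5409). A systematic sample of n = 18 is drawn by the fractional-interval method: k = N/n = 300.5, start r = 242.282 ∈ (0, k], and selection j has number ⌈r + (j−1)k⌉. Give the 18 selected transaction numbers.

j=1: r + 0k = 242.282 → ⌈·⌉ = 243
j=2: r + 1k = 542.782 → ⌈·⌉ = 543
j=3: r + 2k = 843.282 → ⌈·⌉ = 844
j=4: r + 3k = 1143.782 → ⌈·⌉ = 1144
j=5: r + 4k = 1444.282 → ⌈·⌉ = 1445
j=6: r + 5k = 1744.782 → ⌈·⌉ = 1745
j=7: r + 6k = 2045.282 → ⌈·⌉ = 2046
j=8: r + 7k = 2345.782 → ⌈·⌉ = 2346
j=9: r + 8k = 2646.282 → ⌈·⌉ = 2647
j=10: r + 9k = 2946.782 → ⌈·⌉ = 2947
j=11: r + 10k = 3247.282 → ⌈·⌉ = 3248
j=12: r + 11k = 3547.782 → ⌈·⌉ = 3548
j=13: r + 12k = 3848.282 → ⌈·⌉ = 3849
j=14: r + 13k = 4148.782 → ⌈·⌉ = 4149
j=15: r + 14k = 4449.282 → ⌈·⌉ = 4450
j=16: r + 15k = 4749.782 → ⌈·⌉ = 4750
j=17: r + 16k = 5050.282 → ⌈·⌉ = 5051
j=18: r + 17k = 5350.782 → ⌈·⌉ = 5351

243, 543, 844, 1144, 1445, 1745, 2046, 2346, 2647, 2947, 3248, 3548, 3849, 4149, 4450, 4750, 5051, 5351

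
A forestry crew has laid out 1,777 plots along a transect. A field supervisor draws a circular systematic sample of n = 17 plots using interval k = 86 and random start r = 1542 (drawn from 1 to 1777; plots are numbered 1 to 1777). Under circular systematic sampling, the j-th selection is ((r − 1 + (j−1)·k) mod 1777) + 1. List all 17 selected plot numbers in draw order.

Selection 1: 1542
Selection 2: 1542 + 86 = 1628
Selection 3: 1628 + 86 = 1714
Selection 4: 1714 + 86 = 1800 → 1800 − 1777 = 23
Selection 5: 23 + 86 = 109
Selection 6: 109 + 86 = 195
Selection 7: 195 + 86 = 281
Selection 8: 281 + 86 = 367
Selection 9: 367 + 86 = 453
Selection 10: 453 + 86 = 539
Selection 11: 539 + 86 = 625
Selection 12: 625 + 86 = 711
Selection 13: 711 + 86 = 797
Selection 14: 797 + 86 = 883
Selection 15: 883 + 86 = 969
Selection 16: 969 + 86 = 1055
Selection 17: 1055 + 86 = 1141

1542, 1628, 1714, 23, 109, 195, 281, 367, 453, 539, 625, 711, 797, 883, 969, 1055, 1141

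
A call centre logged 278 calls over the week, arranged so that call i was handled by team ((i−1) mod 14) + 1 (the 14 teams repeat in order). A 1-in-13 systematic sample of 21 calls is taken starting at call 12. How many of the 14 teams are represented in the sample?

Consecutive selections differ by k = 13, so their team numbers differ by 13 mod 14 = 13.
gcd(13, 14) = 1, so the sample visits 14/1 = 14 distinct residues mod 14.
Start 12 is team 12; the teams hit are 1, 2, 3, 4, 5, 6, 7, 8, 9, 10, 11, 12, 13, 14.

14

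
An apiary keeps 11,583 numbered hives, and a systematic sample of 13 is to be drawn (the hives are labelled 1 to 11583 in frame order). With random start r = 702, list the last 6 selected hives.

k = N/n = 11583/13 = 891
8th selection = 702 + 7×891 = 6939
9th: 6939 + 891 = 7830
10th: 7830 + 891 = 8721
11th: 8721 + 891 = 9612
12th: 9612 + 891 = 10503
13th: 10503 + 891 = 11394

6939, 7830, 8721, 9612, 10503, 11394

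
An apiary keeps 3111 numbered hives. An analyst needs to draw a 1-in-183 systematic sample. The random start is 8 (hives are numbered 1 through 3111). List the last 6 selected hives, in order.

2021, 2204, 2387, 2570, 2753, 2936

12th selection = 8 + 11×183 = 2021
13th: 2021 + 183 = 2204
14th: 2204 + 183 = 2387
15th: 2387 + 183 = 2570
16th: 2570 + 183 = 2753
17th: 2753 + 183 = 2936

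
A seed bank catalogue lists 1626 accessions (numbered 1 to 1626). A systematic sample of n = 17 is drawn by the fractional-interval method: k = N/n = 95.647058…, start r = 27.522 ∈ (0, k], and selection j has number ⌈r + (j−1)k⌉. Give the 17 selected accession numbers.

28, 124, 219, 315, 411, 506, 602, 698, 793, 889, 984, 1080, 1176, 1271, 1367, 1463, 1558

j=1: r + 0k = 27.522 → ⌈·⌉ = 28
j=2: r + 1k = 123.169058… → ⌈·⌉ = 124
j=3: r + 2k = 218.816117… → ⌈·⌉ = 219
j=4: r + 3k = 314.463176… → ⌈·⌉ = 315
j=5: r + 4k = 410.110235… → ⌈·⌉ = 411
j=6: r + 5k = 505.757294… → ⌈·⌉ = 506
j=7: r + 6k = 601.404352… → ⌈·⌉ = 602
j=8: r + 7k = 697.051411… → ⌈·⌉ = 698
j=9: r + 8k = 792.698470… → ⌈·⌉ = 793
j=10: r + 9k = 888.345529… → ⌈·⌉ = 889
j=11: r + 10k = 983.992588… → ⌈·⌉ = 984
j=12: r + 11k = 1079.639647… → ⌈·⌉ = 1080
j=13: r + 12k = 1175.286705… → ⌈·⌉ = 1176
j=14: r + 13k = 1270.933764… → ⌈·⌉ = 1271
j=15: r + 14k = 1366.580823… → ⌈·⌉ = 1367
j=16: r + 15k = 1462.227882… → ⌈·⌉ = 1463
j=17: r + 16k = 1557.874941… → ⌈·⌉ = 1558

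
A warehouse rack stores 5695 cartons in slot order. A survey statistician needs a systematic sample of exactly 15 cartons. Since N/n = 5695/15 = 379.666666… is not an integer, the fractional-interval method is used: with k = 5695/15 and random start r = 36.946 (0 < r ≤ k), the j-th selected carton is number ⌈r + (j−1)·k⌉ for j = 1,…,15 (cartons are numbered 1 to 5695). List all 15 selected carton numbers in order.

j=1: r + 0k = 36.946 → ⌈·⌉ = 37
j=2: r + 1k = 416.612666… → ⌈·⌉ = 417
j=3: r + 2k = 796.279333… → ⌈·⌉ = 797
j=4: r + 3k = 1175.946 → ⌈·⌉ = 1176
j=5: r + 4k = 1555.612666… → ⌈·⌉ = 1556
j=6: r + 5k = 1935.279333… → ⌈·⌉ = 1936
j=7: r + 6k = 2314.946 → ⌈·⌉ = 2315
j=8: r + 7k = 2694.612666… → ⌈·⌉ = 2695
j=9: r + 8k = 3074.279333… → ⌈·⌉ = 3075
j=10: r + 9k = 3453.946 → ⌈·⌉ = 3454
j=11: r + 10k = 3833.612666… → ⌈·⌉ = 3834
j=12: r + 11k = 4213.279333… → ⌈·⌉ = 4214
j=13: r + 12k = 4592.946 → ⌈·⌉ = 4593
j=14: r + 13k = 4972.612666… → ⌈·⌉ = 4973
j=15: r + 14k = 5352.279333… → ⌈·⌉ = 5353

37, 417, 797, 1176, 1556, 1936, 2315, 2695, 3075, 3454, 3834, 4214, 4593, 4973, 5353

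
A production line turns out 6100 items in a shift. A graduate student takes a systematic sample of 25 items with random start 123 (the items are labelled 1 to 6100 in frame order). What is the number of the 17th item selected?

4027

k = 6100/25 = 244
17th selection = r + (17−1)·k = 123 + 16×244 = 123 + 3904 = 4027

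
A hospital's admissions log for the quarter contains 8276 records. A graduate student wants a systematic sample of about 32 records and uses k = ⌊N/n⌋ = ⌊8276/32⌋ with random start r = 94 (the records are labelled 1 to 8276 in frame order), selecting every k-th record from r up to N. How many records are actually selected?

32

k = ⌊8276/32⌋ = 258
Achieved size = ⌊(8276 − 94)/258⌋ + 1 = ⌊8182/258⌋ + 1 = 31 + 1 = 32
(last selection: 94 + 31×258 = 8092 ≤ 8276; next would be 8350 > 8276)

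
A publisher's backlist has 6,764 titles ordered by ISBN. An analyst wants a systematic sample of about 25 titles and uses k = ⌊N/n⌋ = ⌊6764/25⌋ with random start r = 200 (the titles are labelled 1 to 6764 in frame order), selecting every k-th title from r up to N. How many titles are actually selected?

25

k = ⌊6764/25⌋ = 270
Achieved size = ⌊(6764 − 200)/270⌋ + 1 = ⌊6564/270⌋ + 1 = 24 + 1 = 25
(last selection: 200 + 24×270 = 6680 ≤ 6764; next would be 6950 > 6764)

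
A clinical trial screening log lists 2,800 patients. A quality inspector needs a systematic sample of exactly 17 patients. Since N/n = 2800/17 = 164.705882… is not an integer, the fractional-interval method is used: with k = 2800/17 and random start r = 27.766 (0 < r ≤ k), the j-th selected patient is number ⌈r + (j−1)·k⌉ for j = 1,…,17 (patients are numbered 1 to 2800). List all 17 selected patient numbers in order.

j=1: r + 0k = 27.766 → ⌈·⌉ = 28
j=2: r + 1k = 192.471882… → ⌈·⌉ = 193
j=3: r + 2k = 357.177764… → ⌈·⌉ = 358
j=4: r + 3k = 521.883647… → ⌈·⌉ = 522
j=5: r + 4k = 686.589529… → ⌈·⌉ = 687
j=6: r + 5k = 851.295411… → ⌈·⌉ = 852
j=7: r + 6k = 1016.001294… → ⌈·⌉ = 1017
j=8: r + 7k = 1180.707176… → ⌈·⌉ = 1181
j=9: r + 8k = 1345.413058… → ⌈·⌉ = 1346
j=10: r + 9k = 1510.118941… → ⌈·⌉ = 1511
j=11: r + 10k = 1674.824823… → ⌈·⌉ = 1675
j=12: r + 11k = 1839.530705… → ⌈·⌉ = 1840
j=13: r + 12k = 2004.236588… → ⌈·⌉ = 2005
j=14: r + 13k = 2168.942470… → ⌈·⌉ = 2169
j=15: r + 14k = 2333.648352… → ⌈·⌉ = 2334
j=16: r + 15k = 2498.354235… → ⌈·⌉ = 2499
j=17: r + 16k = 2663.060117… → ⌈·⌉ = 2664

28, 193, 358, 522, 687, 852, 1017, 1181, 1346, 1511, 1675, 1840, 2005, 2169, 2334, 2499, 2664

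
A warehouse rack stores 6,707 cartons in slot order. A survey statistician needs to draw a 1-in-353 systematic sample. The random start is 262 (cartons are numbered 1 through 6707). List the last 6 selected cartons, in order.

4851, 5204, 5557, 5910, 6263, 6616

14th selection = 262 + 13×353 = 4851
15th: 4851 + 353 = 5204
16th: 5204 + 353 = 5557
17th: 5557 + 353 = 5910
18th: 5910 + 353 = 6263
19th: 6263 + 353 = 6616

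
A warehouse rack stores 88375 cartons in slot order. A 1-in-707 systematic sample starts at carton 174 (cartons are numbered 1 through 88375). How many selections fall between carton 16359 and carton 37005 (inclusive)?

k = 707
First selection ≥ 16359: 174 + ⌈(16359−174)/707⌉·707 = 174 + 23×707 = 16435
Last selection ≤ 37005: 174 + ⌊(37005−174)/707⌋·707 = 174 + 52×707 = 36938
Count = 52 − 23 + 1 = 30

30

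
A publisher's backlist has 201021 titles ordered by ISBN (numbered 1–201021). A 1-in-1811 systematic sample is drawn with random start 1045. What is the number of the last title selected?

k = 1811
111th selection = r + (111−1)·k = 1045 + 110×1811 = 1045 + 199210 = 200255

200255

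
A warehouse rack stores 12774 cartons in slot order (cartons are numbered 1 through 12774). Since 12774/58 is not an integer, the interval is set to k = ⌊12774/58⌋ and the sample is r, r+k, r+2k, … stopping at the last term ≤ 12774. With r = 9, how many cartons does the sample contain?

59

k = ⌊12774/58⌋ = 220
Achieved size = ⌊(12774 − 9)/220⌋ + 1 = ⌊12765/220⌋ + 1 = 58 + 1 = 59
(last selection: 9 + 58×220 = 12769 ≤ 12774; next would be 12989 > 12774)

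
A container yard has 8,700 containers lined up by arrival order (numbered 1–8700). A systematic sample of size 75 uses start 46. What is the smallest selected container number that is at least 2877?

2946

k = 8700/75 = 116
Steps past start: ⌈(2877 − 46)/116⌉ = ⌈2831/116⌉ = 25
Selected container: 46 + 25×116 = 2946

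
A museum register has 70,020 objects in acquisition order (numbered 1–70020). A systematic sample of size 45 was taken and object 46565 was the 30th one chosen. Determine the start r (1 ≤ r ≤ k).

k = 70020/45 = 1556
r = 46565 − (30−1)×1556 = 46565 − 45124 = 1441

1441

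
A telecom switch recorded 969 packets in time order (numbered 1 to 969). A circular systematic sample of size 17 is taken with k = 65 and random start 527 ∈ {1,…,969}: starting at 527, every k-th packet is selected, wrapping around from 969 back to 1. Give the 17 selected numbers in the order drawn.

Selection 1: 527
Selection 2: 527 + 65 = 592
Selection 3: 592 + 65 = 657
Selection 4: 657 + 65 = 722
Selection 5: 722 + 65 = 787
Selection 6: 787 + 65 = 852
Selection 7: 852 + 65 = 917
Selection 8: 917 + 65 = 982 → 982 − 969 = 13
Selection 9: 13 + 65 = 78
Selection 10: 78 + 65 = 143
Selection 11: 143 + 65 = 208
Selection 12: 208 + 65 = 273
Selection 13: 273 + 65 = 338
Selection 14: 338 + 65 = 403
Selection 15: 403 + 65 = 468
Selection 16: 468 + 65 = 533
Selection 17: 533 + 65 = 598

527, 592, 657, 722, 787, 852, 917, 13, 78, 143, 208, 273, 338, 403, 468, 533, 598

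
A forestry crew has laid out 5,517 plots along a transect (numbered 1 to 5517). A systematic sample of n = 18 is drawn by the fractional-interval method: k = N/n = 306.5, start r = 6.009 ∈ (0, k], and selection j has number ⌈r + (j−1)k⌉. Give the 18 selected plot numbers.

7, 313, 620, 926, 1233, 1539, 1846, 2152, 2459, 2765, 3072, 3378, 3685, 3991, 4298, 4604, 4911, 5217

j=1: r + 0k = 6.009 → ⌈·⌉ = 7
j=2: r + 1k = 312.509 → ⌈·⌉ = 313
j=3: r + 2k = 619.009 → ⌈·⌉ = 620
j=4: r + 3k = 925.509 → ⌈·⌉ = 926
j=5: r + 4k = 1232.009 → ⌈·⌉ = 1233
j=6: r + 5k = 1538.509 → ⌈·⌉ = 1539
j=7: r + 6k = 1845.009 → ⌈·⌉ = 1846
j=8: r + 7k = 2151.509 → ⌈·⌉ = 2152
j=9: r + 8k = 2458.009 → ⌈·⌉ = 2459
j=10: r + 9k = 2764.509 → ⌈·⌉ = 2765
j=11: r + 10k = 3071.009 → ⌈·⌉ = 3072
j=12: r + 11k = 3377.509 → ⌈·⌉ = 3378
j=13: r + 12k = 3684.009 → ⌈·⌉ = 3685
j=14: r + 13k = 3990.509 → ⌈·⌉ = 3991
j=15: r + 14k = 4297.009 → ⌈·⌉ = 4298
j=16: r + 15k = 4603.509 → ⌈·⌉ = 4604
j=17: r + 16k = 4910.009 → ⌈·⌉ = 4911
j=18: r + 17k = 5216.509 → ⌈·⌉ = 5217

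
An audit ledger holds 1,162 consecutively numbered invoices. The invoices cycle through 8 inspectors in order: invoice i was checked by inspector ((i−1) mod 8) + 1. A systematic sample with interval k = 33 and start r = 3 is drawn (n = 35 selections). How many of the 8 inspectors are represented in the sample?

Consecutive selections differ by k = 33, so their inspector numbers differ by 33 mod 8 = 1.
gcd(33, 8) = 1, so the sample visits 8/1 = 8 distinct residues mod 8.
Start 3 is inspector 3; the inspectors hit are 1, 2, 3, 4, 5, 6, 7, 8.

8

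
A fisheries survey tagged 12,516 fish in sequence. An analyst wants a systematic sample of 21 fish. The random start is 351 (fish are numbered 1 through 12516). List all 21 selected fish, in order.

351, 947, 1543, 2139, 2735, 3331, 3927, 4523, 5119, 5715, 6311, 6907, 7503, 8099, 8695, 9291, 9887, 10483, 11079, 11675, 12271

k = N/n = 12516/21 = 596
fish 1: 351
fish 2: 351 + 596 = 947
fish 3: 947 + 596 = 1543
fish 4: 1543 + 596 = 2139
fish 5: 2139 + 596 = 2735
fish 6: 2735 + 596 = 3331
fish 7: 3331 + 596 = 3927
fish 8: 3927 + 596 = 4523
fish 9: 4523 + 596 = 5119
fish 10: 5119 + 596 = 5715
fish 11: 5715 + 596 = 6311
fish 12: 6311 + 596 = 6907
fish 13: 6907 + 596 = 7503
fish 14: 7503 + 596 = 8099
fish 15: 8099 + 596 = 8695
fish 16: 8695 + 596 = 9291
fish 17: 9291 + 596 = 9887
fish 18: 9887 + 596 = 10483
fish 19: 10483 + 596 = 11079
fish 20: 11079 + 596 = 11675
fish 21: 11675 + 596 = 12271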